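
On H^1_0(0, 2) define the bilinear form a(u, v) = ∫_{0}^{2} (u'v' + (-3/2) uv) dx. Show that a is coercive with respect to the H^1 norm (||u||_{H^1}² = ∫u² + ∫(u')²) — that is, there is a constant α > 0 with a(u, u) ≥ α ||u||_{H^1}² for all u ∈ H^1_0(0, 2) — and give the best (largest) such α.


α = (-6 + π^2)/(4 + π^2)

Coercivity of a(·,·) on H^1_0(0, 2) means a(u, u) ≥ α ||u||_{H^1}² for every u ∈ H^1_0.
The interval has length L = 2, and Poincaré/coercivity depend only on L. Here a(u, u) = ∫(u')² + (-3/2)·∫u².
Here c = -3/2 < 0 with |c| < (π/L)² = π^2/4, so coercivity still holds. The condition a(u,u) ≥ α||u||_{H^1}² reads (1−α)∫(u')² ≥ (α−c)∫u². Any admissible α is ≤ 1 (rapidly oscillating u have ∫u²/∫(u')² → 0), and α = 1 would force 0 ≥ (1−c)∫u², impossible since c < 1; so 1−α > 0. By the sharp Poincaré inequality on H^1_0 of an interval of length L, ∫(u')² ≥ (π/L)²∫u² with equality for the first sine mode sin(π(x−x₀)/L) (x₀ the left endpoint), so the inequality holds for all u iff (1−α)(π/L)² ≥ α − c, i.e. α ≤ ((π/L)² + c)/((π/L)² + 1) = (1 + c(L/π)²)/(1 + (L/π)²). (Direct route, valid since c ≤ 0: Poincaré gives c∫u² ≥ c(L/π)²∫(u')², so a(u,u) ≥ (1 + c(L/π)²)∫(u')², while ||u||_{H^1}² ≤ (1 + (L/π)²)∫(u')²; dividing yields the same α.) With (π/L)² = π^2/4 and c = -3/2, the largest admissible constant is α = ((π/L)² + c)/((π/L)² + 1).
Simplifying, α = (-6 + π^2)/(4 + π^2).


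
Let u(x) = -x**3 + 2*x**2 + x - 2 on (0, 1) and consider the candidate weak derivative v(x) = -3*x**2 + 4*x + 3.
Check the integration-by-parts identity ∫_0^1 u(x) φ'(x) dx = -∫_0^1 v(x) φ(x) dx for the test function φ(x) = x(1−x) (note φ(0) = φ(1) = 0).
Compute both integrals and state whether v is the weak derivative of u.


LHS = -7/20, RHS = -41/60. No, v is not the weak derivative of u.

u(x) = -x**3 + 2*x**2 + x - 2, classical derivative u'(x) = -3*x**2 + 4*x + 1.
φ(x) = x(1−x), so φ'(x) = 1 - 2*x.
Note φ(0) = φ(1) = 0, so the boundary term u·φ vanishes.
LHS = ∫_0^1 u(x) φ'(x) dx = ∫_0^1 (2*x^4 - 5*x^3 + 5*x - 2) dx. Term by term:
  ∫_0^1 2*x^4 dx = 2/5;  ∫_0^1 -5*x^3 dx = -5/4;  ∫_0^1 5*x dx = 5/2;
  ∫_0^1 -2 dx = -2.
Sum: 2/5 − 5/4 + 5/2 − 2 = -7/20.
So LHS = -7/20.
∫_0^1 v(x) φ(x) dx = ∫_0^1 (3*x^4 - 7*x^3 + x^2 + 3*x) dx. Term by term:
  ∫_0^1 3*x^4 dx = 3/5;  ∫_0^1 -7*x^3 dx = -7/4;  ∫_0^1 x^2 dx = 1/3;
  ∫_0^1 3*x dx = 3/2.
Sum: 3/5 − 7/4 + 1/3 + 3/2 = 41/60.
So RHS = -∫_0^1 v(x) φ(x) dx = -41/60.
LHS − RHS = 1/3 ≠ 0, so the identity fails.
(For a valid weak derivative the identity must hold for EVERY test function, in particular this one. The failure shows v is NOT the weak derivative of u.)
Correct weak derivative would be u'(x) = -3*x**2 + 4*x + 1.


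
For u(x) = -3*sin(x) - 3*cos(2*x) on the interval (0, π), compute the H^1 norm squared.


||u||_{H^1(0,π)}^2 = -60 + 63*π/2

u'(x) = 6*sin(2*x) - 3*cos(x).
Expand u² and (u')² and integrate term by term on (0, π), using: for integers n ≥ 1, ∫_0^π sin²(nx) dx = ∫_0^π cos²(nx) dx = π/2; for n ≠ n', ∫_0^π sin(nx)sin(n'x) dx = ∫_0^π cos(nx)cos(n'x) dx = 0; and by product-to-sum, ∫_0^π sin(nx)cos(n'x) dx = ½∫_0^π [sin((n+n')x) + sin((n−n')x)] dx, which is 0 when n+n' is even and 2n/(n²−n'²) when n+n' is odd (it need not vanish on (0, π)).
  u² squared terms: (-3)²·∫cos(2x)² dx = 9·π/2 = 9*π/2;  (-3)²·∫sin(x)² dx = 9·π/2 = 9*π/2.
  u² cross terms: 2·(-3)·(-3)·∫cos(2x)·sin(x) dx = 18·(-2/3) = -12.
  So ∫_0^π u² dx = 9*π/2 + 9*π/2 − 12 = -12 + 9*π.
  (u')² squared terms: (-3)²·∫cos(x)² dx = 9·π/2 = 9*π/2;  (6)²·∫sin(2x)² dx = 36·π/2 = 18*π.
  (u')² cross terms: 2·(-3)·(6)·∫cos(x)·sin(2x) dx = -36·(4/3) = -48.
  So ∫_0^π (u')² dx = 9*π/2 + 18*π − 48 = -48 + 45*π/2.
||u||_{H^1}^2 = (-12 + 9*π) + (-48 + 45*π/2) = -60 + 63*π/2.


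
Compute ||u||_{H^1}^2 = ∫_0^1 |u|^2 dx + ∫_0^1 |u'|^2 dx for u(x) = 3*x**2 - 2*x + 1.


||u||_{H^1}^2 = 77/15

The H^1 norm (squared) on an interval (0, L) is
  ||u||_{H^1}^2 = ∫_0^L u(x)^2 dx + ∫_0^L u'(x)^2 dx.
Compute u'(x) = 6*x - 2.
Then u(x)^2 = 9*x**4 - 12*x**3 + 10*x**2 - 4*x + 1 and u'(x)^2 = 36*x**2 - 24*x + 4.
Integrate each monomial from 0 to 1 using ∫_0^1 c·x^n dx = c·1^(n+1)/(n+1):
  ∫_0^1 u(x)^2 dx = ∫_0^1 (9*x^4 - 12*x^3 + 10*x^2 - 4*x + 1) dx. Term by term:
    ∫_0^1 9*x^4 dx = 9/5;  ∫_0^1 -12*x^3 dx = -3;  ∫_0^1 10*x^2 dx = 10/3;
    ∫_0^1 -4*x dx = -2;  ∫_0^1 1 dx = 1.
  Sum: 9/5 − 3 + 10/3 − 2 + 1 = 17/15.
  ∫_0^1 u'(x)^2 dx = ∫_0^1 (36*x^2 - 24*x + 4) dx. Term by term:
    ∫_0^1 36*x^2 dx = 12;  ∫_0^1 -24*x dx = -12;  ∫_0^1 4 dx = 4.
  Sum: 12 − 12 + 4 = 4.
Adding: ||u||_{H^1}^2 = 17/15 + 4 = 77/15.


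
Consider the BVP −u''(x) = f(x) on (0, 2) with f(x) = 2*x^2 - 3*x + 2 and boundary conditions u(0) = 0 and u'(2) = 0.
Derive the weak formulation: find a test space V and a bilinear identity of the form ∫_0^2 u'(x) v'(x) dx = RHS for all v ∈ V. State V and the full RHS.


V = {v ∈ H^1(0, 2) : v(0) = 0} (test functions vanish at x = 0 where u is specified); weak form: ∫_0^2 u'v' dx = ∫_0^2 (2*x^2 - 3*x + 2) v dx for all v ∈ V.

Multiply both sides by a test function v and integrate from 0 to 2:
  ∫_0^2 −u''(x) v(x) dx = ∫_0^2 f(x) v(x) dx.
Integrate the LHS by parts once:
  ∫_0^2 −u'' v dx = −[u'(x) v(x)]_0^2 + ∫_0^2 u'(x) v'(x) dx.
Thus ∫_0^2 u'(x) v'(x) dx = ∫_0^2 f(x) v(x) dx + [u'(x) v(x)]_0^2.
Choose V so that boundary terms are either known or forced to vanish.
Mixed BC: u(0) = 0 (Dirichlet) and u'(2) = 0 (Neumann). Define V = {v ∈ H^1(0, 2) : v(0) = 0}. Then [u' v]_0^2 = u'(2)·v(2) − u'(0)·0 = 0.
Weak formulation: find u (satisfying any essential BC) such that ∫_0^2 u'(x) v'(x) dx = ∫_0^2 f v dx for all v ∈ V (Dirichlet at 0 absorbed into V; the Neumann datum at x = 2 is zero, so no boundary term remains).
Substituting f(x) = 2*x^2 - 3*x + 2, the right-hand side is ∫_0^2 (2*x^2 - 3*x + 2) v dx.


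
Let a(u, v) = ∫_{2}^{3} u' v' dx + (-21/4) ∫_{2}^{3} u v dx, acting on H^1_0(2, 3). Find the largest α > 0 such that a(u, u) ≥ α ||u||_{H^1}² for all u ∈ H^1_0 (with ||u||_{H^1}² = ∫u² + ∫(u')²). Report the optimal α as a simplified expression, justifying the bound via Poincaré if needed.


α = (-21/4 + π^2)/(1 + π^2)

Coercivity of a(·,·) on H^1_0(2, 3) means a(u, u) ≥ α ||u||_{H^1}² for every u ∈ H^1_0.
The interval has length L = 1, and Poincaré/coercivity depend only on L. Here a(u, u) = ∫(u')² + (-21/4)·∫u².
Here c = -21/4 < 0 with |c| < (π/L)² = π^2, so coercivity still holds. The condition a(u,u) ≥ α||u||_{H^1}² reads (1−α)∫(u')² ≥ (α−c)∫u². Any admissible α is ≤ 1 (rapidly oscillating u have ∫u²/∫(u')² → 0), and α = 1 would force 0 ≥ (1−c)∫u², impossible since c < 1; so 1−α > 0. By the sharp Poincaré inequality on H^1_0 of an interval of length L, ∫(u')² ≥ (π/L)²∫u² with equality for the first sine mode sin(π(x−x₀)/L) (x₀ the left endpoint), so the inequality holds for all u iff (1−α)(π/L)² ≥ α − c, i.e. α ≤ ((π/L)² + c)/((π/L)² + 1) = (1 + c(L/π)²)/(1 + (L/π)²). (Direct route, valid since c ≤ 0: Poincaré gives c∫u² ≥ c(L/π)²∫(u')², so a(u,u) ≥ (1 + c(L/π)²)∫(u')², while ||u||_{H^1}² ≤ (1 + (L/π)²)∫(u')²; dividing yields the same α.) With (π/L)² = π^2 and c = -21/4, the largest admissible constant is α = ((π/L)² + c)/((π/L)² + 1).
Simplifying, α = (-21/4 + π^2)/(1 + π^2).


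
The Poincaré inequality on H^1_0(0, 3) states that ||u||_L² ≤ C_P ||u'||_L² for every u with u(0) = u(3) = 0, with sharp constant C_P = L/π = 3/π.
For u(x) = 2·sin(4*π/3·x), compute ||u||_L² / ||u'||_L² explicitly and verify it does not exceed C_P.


||u||_L² / ||u'||_L² = 3/(4*π) < C_P = 3/π.

u(x) = 2·sin(4*π/3·x), so u'(x) = 8*π*cos(4*π*x/3)/3.
Writing u(x) = A·sin(kπx/L) with A = 2 and k = 4, use ∫_0^L sin²(kπx/L) dx = L/2 and ∫_0^L cos²(kπx/L) dx = L/2.
u² = 4·sin²(4*π/3·x) and (u')² = 64*π^2/9·cos²(4*π/3·x), and each of sin², cos² integrates to L/2 = 3/2 over (0, 3).
∫_0^3 u² dx = 6, so ||u||_L² = sqrt(6).
∫_0^3 (u')² dx = 32*π^2/3, so ||u'||_L² = 4*sqrt(6)*π/3.
Ratio ||u||_L² / ||u'||_L² = 3/(4*π).
Sharp Poincaré constant on H^1_0(0, 3) is C_P = L/π = 3/π, achieved by sin(π/3·x).
This is the k = 4 harmonic; the ratio L/(kπ) is strictly less than C_P = L/π, consistent with the sharp inequality ||u||_L² ≤ C_P ||u'||_L².


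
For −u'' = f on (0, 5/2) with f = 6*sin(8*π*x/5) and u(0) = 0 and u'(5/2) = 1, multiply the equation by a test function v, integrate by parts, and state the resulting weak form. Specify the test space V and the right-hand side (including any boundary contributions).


V = {v ∈ H^1(0, 5/2) : v(0) = 0} (test functions vanish at x = 0 where u is specified); weak form: ∫_0^5/2 u'v' dx = ∫_0^5/2 (6*sin(8*π*x/5)) v dx + v(5/2) for all v ∈ V.

Multiply both sides by a test function v and integrate from 0 to 5/2:
  ∫_0^5/2 −u''(x) v(x) dx = ∫_0^5/2 f(x) v(x) dx.
Integrate the LHS by parts once:
  ∫_0^5/2 −u'' v dx = −[u'(x) v(x)]_0^5/2 + ∫_0^5/2 u'(x) v'(x) dx.
Thus ∫_0^5/2 u'(x) v'(x) dx = ∫_0^5/2 f(x) v(x) dx + [u'(x) v(x)]_0^5/2.
Choose V so that boundary terms are either known or forced to vanish.
Mixed BC: u(0) = 0 (Dirichlet) and u'(5/2) = 1 (Neumann). Define V = {v ∈ H^1(0, 5/2) : v(0) = 0}. Then [u' v]_0^5/2 = u'(5/2)·v(5/2) − u'(0)·0 = v(5/2).
Weak formulation: find u (satisfying any essential BC) such that ∫_0^5/2 u'(x) v'(x) dx = ∫_0^5/2 f v dx + v(5/2) for all v ∈ V (Dirichlet at 0 absorbed into V; Neumann datum at x = 5/2 contributes the boundary term).
Substituting f(x) = 6*sin(8*π*x/5), the right-hand side is ∫_0^5/2 (6*sin(8*π*x/5)) v dx + v(5/2).


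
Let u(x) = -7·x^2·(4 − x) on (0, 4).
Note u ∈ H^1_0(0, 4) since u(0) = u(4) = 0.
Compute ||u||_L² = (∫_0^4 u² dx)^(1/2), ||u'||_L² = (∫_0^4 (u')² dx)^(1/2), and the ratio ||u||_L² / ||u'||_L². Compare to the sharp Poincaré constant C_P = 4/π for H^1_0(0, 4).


||u||_L² / ||u'||_L² = 2*sqrt(14)/7 < C_P = 4/π.

u(x) = -7·x^2·(4 − x), so u'(x) = 7*x*(3*x - 8).
u(x) = -7·x^2·(4 − x) vanishes at x = 0 and x = 4, so u ∈ H^1_0(0, 4). Differentiate via the product rule and integrate the resulting polynomials term by term.
  ∫_0^4 u² dx = ∫_0^4 (49*x^6 - 392*x^5 + 784*x^4) dx. Term by term:
    ∫_0^4 49*x^6 dx = 114688;  ∫_0^4 -392*x^5 dx = -802816/3;  ∫_0^4 784*x^4 dx = 802816/5.
  Sum: 114688 − 802816/3 + 802816/5 = 114688/15.
  ∫_0^4 (u')² dx = ∫_0^4 (441*x^4 - 2352*x^3 + 3136*x^2) dx. Term by term:
    ∫_0^4 441*x^4 dx = 451584/5;  ∫_0^4 -2352*x^3 dx = -150528;  ∫_0^4 3136*x^2 dx = 200704/3.
  Sum: 451584/5 − 150528 + 200704/3 = 100352/15.
∫_0^4 u² dx = 114688/15, so ||u||_L² = 128*sqrt(105)/15.
∫_0^4 (u')² dx = 100352/15, so ||u'||_L² = 224*sqrt(30)/15.
Ratio ||u||_L² / ||u'||_L² = 2*sqrt(14)/7.
Sharp Poincaré constant on H^1_0(0, 4) is C_P = L/π = 4/π, achieved by sin(π/4·x).
A polynomial bump cannot attain the sharp Poincaré constant (only the first sine eigenfunction does), so the ratio is strictly less than C_P, consistent with ||u||_L² ≤ C_P ||u'||_L².


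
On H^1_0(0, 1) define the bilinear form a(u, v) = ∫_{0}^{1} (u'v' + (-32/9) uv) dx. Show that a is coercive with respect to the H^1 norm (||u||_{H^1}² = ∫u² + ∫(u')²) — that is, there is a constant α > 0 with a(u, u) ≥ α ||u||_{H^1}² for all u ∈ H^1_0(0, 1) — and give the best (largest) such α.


α = (-32/9 + π^2)/(1 + π^2)

Coercivity of a(·,·) on H^1_0(0, 1) means a(u, u) ≥ α ||u||_{H^1}² for every u ∈ H^1_0.
The interval has length L = 1, and Poincaré/coercivity depend only on L. Here a(u, u) = ∫(u')² + (-32/9)·∫u².
Here c = -32/9 < 0 with |c| < (π/L)² = π^2, so coercivity still holds. The condition a(u,u) ≥ α||u||_{H^1}² reads (1−α)∫(u')² ≥ (α−c)∫u². Any admissible α is ≤ 1 (rapidly oscillating u have ∫u²/∫(u')² → 0), and α = 1 would force 0 ≥ (1−c)∫u², impossible since c < 1; so 1−α > 0. By the sharp Poincaré inequality on H^1_0 of an interval of length L, ∫(u')² ≥ (π/L)²∫u² with equality for the first sine mode sin(π(x−x₀)/L) (x₀ the left endpoint), so the inequality holds for all u iff (1−α)(π/L)² ≥ α − c, i.e. α ≤ ((π/L)² + c)/((π/L)² + 1) = (1 + c(L/π)²)/(1 + (L/π)²). (Direct route, valid since c ≤ 0: Poincaré gives c∫u² ≥ c(L/π)²∫(u')², so a(u,u) ≥ (1 + c(L/π)²)∫(u')², while ||u||_{H^1}² ≤ (1 + (L/π)²)∫(u')²; dividing yields the same α.) With (π/L)² = π^2 and c = -32/9, the largest admissible constant is α = ((π/L)² + c)/((π/L)² + 1).
Simplifying, α = (-32/9 + π^2)/(1 + π^2).


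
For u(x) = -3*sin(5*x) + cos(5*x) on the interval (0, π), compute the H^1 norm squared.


||u||_{H^1(0,π)}^2 = 130*π

u'(x) = -5*sin(5*x) - 15*cos(5*x).
Expand u² and (u')² and integrate term by term on (0, π), using: for integers n ≥ 1, ∫_0^π sin²(nx) dx = ∫_0^π cos²(nx) dx = π/2; for n ≠ n', ∫_0^π sin(nx)sin(n'x) dx = ∫_0^π cos(nx)cos(n'x) dx = 0; and by product-to-sum, ∫_0^π sin(nx)cos(n'x) dx = ½∫_0^π [sin((n+n')x) + sin((n−n')x)] dx, which is 0 when n+n' is even and 2n/(n²−n'²) when n+n' is odd (it need not vanish on (0, π)).
  u² squared terms: (-3)²·∫sin(5x)² dx = 9·π/2 = 9*π/2;  (1)²·∫cos(5x)² dx = 1·π/2 = π/2.
  u² cross terms: 2·(-3)·(1)·∫sin(5x)·cos(5x) dx = -6·(0) = 0.
  So ∫_0^π u² dx = 9*π/2 + π/2 + 0 = 5*π.
  (u')² squared terms: (-15)²·∫cos(5x)² dx = 225·π/2 = 225*π/2;  (-5)²·∫sin(5x)² dx = 25·π/2 = 25*π/2.
  (u')² cross terms: 2·(-15)·(-5)·∫cos(5x)·sin(5x) dx = 150·(0) = 0.
  So ∫_0^π (u')² dx = 225*π/2 + 25*π/2 + 0 = 125*π.
||u||_{H^1}^2 = (5*π) + (125*π) = 130*π.


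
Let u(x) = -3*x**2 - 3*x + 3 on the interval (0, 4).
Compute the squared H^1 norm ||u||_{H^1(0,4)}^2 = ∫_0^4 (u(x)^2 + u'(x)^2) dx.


||u||_{H^1}^2 = 18936/5

The H^1 norm (squared) on an interval (0, L) is
  ||u||_{H^1}^2 = ∫_0^L u(x)^2 dx + ∫_0^L u'(x)^2 dx.
Compute u'(x) = -6*x - 3.
Then u(x)^2 = 9*x**4 + 18*x**3 - 9*x**2 - 18*x + 9 and u'(x)^2 = 36*x**2 + 36*x + 9.
Integrate each monomial from 0 to 4 using ∫_0^4 c·x^n dx = c·4^(n+1)/(n+1):
  ∫_0^4 u(x)^2 dx = ∫_0^4 (9*x^4 + 18*x^3 - 9*x^2 - 18*x + 9) dx. Term by term:
    ∫_0^4 9*x^4 dx = 9216/5;  ∫_0^4 18*x^3 dx = 1152;  ∫_0^4 -9*x^2 dx = -192;
    ∫_0^4 -18*x dx = -144;  ∫_0^4 9 dx = 36.
  Sum: 9216/5 + 1152 − 192 − 144 + 36 = 13476/5.
  ∫_0^4 u'(x)^2 dx = ∫_0^4 (36*x^2 + 36*x + 9) dx. Term by term:
    ∫_0^4 36*x^2 dx = 768;  ∫_0^4 36*x dx = 288;  ∫_0^4 9 dx = 36.
  Sum: 768 + 288 + 36 = 1092.
Adding: ||u||_{H^1}^2 = 13476/5 + 1092 = 18936/5.


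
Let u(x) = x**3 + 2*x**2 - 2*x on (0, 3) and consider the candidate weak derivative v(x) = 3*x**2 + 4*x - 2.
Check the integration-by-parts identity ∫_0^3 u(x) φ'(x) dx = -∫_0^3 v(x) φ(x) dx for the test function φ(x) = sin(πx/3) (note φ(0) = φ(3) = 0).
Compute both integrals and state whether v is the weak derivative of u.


LHS = -105/π + 324/π^3, RHS = -105/π + 324/π^3. Yes, v = u' weakly.

u(x) = x**3 + 2*x**2 - 2*x, classical derivative u'(x) = 3*x**2 + 4*x - 2.
φ(x) = sin(πx/3), so φ'(x) = π*cos(π*x/3)/3.
Note φ(0) = φ(3) = 0, so the boundary term u·φ vanishes.
LHS = ∫_0^3 u(x) φ'(x) dx = ∫_0^3 (π*x^3*cos(π*x/3)/3 + 2*π*x^2*cos(π*x/3)/3 - 2*π*x*cos(π*x/3)/3) dx. Term by term:
  ∫_0^3 -2*π*x*cos(π*x/3)/3 dx = 12/π;  ∫_0^3 π*x^3*cos(π*x/3)/3 dx = -81/π + 324/π^3;  ∫_0^3 2*π*x^2*cos(π*x/3)/3 dx = -36/π.
Sum: 12/π + -81/π + 324/π^3 − 36/π = -105/π + 324/π^3.
So LHS = -105/π + 324/π^3.
∫_0^3 v(x) φ(x) dx = ∫_0^3 (3*x^2*sin(π*x/3) + 4*x*sin(π*x/3) - 2*sin(π*x/3)) dx. Term by term:
  ∫_0^3 -2*sin(π*x/3) dx = -12/π;  ∫_0^3 3*x^2*sin(π*x/3) dx = -324/π^3 + 81/π;  ∫_0^3 4*x*sin(π*x/3) dx = 36/π.
Sum: -12/π + -324/π^3 + 81/π + 36/π = -324/π^3 + 105/π.
So RHS = -∫_0^3 v(x) φ(x) dx = -105/π + 324/π^3.
LHS = RHS, so the identity holds for this test φ.
Moreover u is smooth here and v(x) = u'(x) = 3*x**2 + 4*x - 2 pointwise, so the identity holds for every test function. Hence v is the weak derivative of u.


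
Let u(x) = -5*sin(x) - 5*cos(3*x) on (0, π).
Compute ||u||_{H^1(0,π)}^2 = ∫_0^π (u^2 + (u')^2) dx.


||u||_{H^1(0,π)}^2 = 150*π

u'(x) = 15*sin(3*x) - 5*cos(x).
Expand u² and (u')² and integrate term by term on (0, π), using: for integers n ≥ 1, ∫_0^π sin²(nx) dx = ∫_0^π cos²(nx) dx = π/2; for n ≠ n', ∫_0^π sin(nx)sin(n'x) dx = ∫_0^π cos(nx)cos(n'x) dx = 0; and by product-to-sum, ∫_0^π sin(nx)cos(n'x) dx = ½∫_0^π [sin((n+n')x) + sin((n−n')x)] dx, which is 0 when n+n' is even and 2n/(n²−n'²) when n+n' is odd (it need not vanish on (0, π)).
  u² squared terms: (-5)²·∫cos(3x)² dx = 25·π/2 = 25*π/2;  (-5)²·∫sin(x)² dx = 25·π/2 = 25*π/2.
  u² cross terms: 2·(-5)·(-5)·∫cos(3x)·sin(x) dx = 50·(0) = 0.
  So ∫_0^π u² dx = 25*π/2 + 25*π/2 + 0 = 25*π.
  (u')² squared terms: (-5)²·∫cos(x)² dx = 25·π/2 = 25*π/2;  (15)²·∫sin(3x)² dx = 225·π/2 = 225*π/2.
  (u')² cross terms: 2·(-5)·(15)·∫cos(x)·sin(3x) dx = -150·(0) = 0.
  So ∫_0^π (u')² dx = 25*π/2 + 225*π/2 + 0 = 125*π.
||u||_{H^1}^2 = (25*π) + (125*π) = 150*π.


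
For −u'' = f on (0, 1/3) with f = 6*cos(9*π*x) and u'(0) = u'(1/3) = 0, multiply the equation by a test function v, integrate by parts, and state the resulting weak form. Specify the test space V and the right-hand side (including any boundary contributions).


V = H^1(0, 1/3) (no boundary constraint on v; u is determined up to an additive constant); weak form: ∫_0^1/3 u'v' dx = ∫_0^1/3 (6*cos(9*π*x)) v dx for all v ∈ V.

Multiply both sides by a test function v and integrate from 0 to 1/3:
  ∫_0^1/3 −u''(x) v(x) dx = ∫_0^1/3 f(x) v(x) dx.
Integrate the LHS by parts once:
  ∫_0^1/3 −u'' v dx = −[u'(x) v(x)]_0^1/3 + ∫_0^1/3 u'(x) v'(x) dx.
Thus ∫_0^1/3 u'(x) v'(x) dx = ∫_0^1/3 f(x) v(x) dx + [u'(x) v(x)]_0^1/3.
Choose V so that boundary terms are either known or forced to vanish.
u has homogeneous Neumann: u'(0) = u'(1/3) = 0. So [u' v]_0^1/3 = 0·v(1/3) − 0·v(0) = 0 for any v; take V = H^1(0, 1/3).
Weak formulation: find u (satisfying any essential BC) such that ∫_0^1/3 u'(x) v'(x) dx = ∫_0^1/3 f v dx for all v ∈ V (homogeneous Neumann, so boundary terms vanish).
Substituting f(x) = 6*cos(9*π*x), the right-hand side is ∫_0^1/3 (6*cos(9*π*x)) v dx.
Compatibility check (pure Neumann): taking v ≡ 1 ∈ V gives 0 = ∫_0^1/3 f dx + (0) − (0), i.e. ∫_0^1/3 f dx must equal u'(0) − u'(1/3) = 0. Indeed ∫_0^1/3 (6*cos(9*π*x)) dx = 0, so the data are compatible. The solution is then unique only up to an additive constant (fix it e.g. by requiring ∫_0^1/3 u dx = 0).


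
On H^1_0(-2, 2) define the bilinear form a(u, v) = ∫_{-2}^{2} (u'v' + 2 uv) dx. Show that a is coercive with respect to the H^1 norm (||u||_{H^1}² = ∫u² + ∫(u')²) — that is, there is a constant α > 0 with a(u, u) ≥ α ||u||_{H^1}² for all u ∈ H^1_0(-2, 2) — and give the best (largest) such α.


α = 1

Coercivity of a(·,·) on H^1_0(-2, 2) means a(u, u) ≥ α ||u||_{H^1}² for every u ∈ H^1_0.
The interval has length L = 4, and Poincaré/coercivity depend only on L. Here a(u, u) = ∫(u')² + (2)·∫u².
Here c = 2 ≥ 1, so a(u,u) = ∫(u')² + c∫u² ≥ ∫(u')² + ∫u² = ||u||_{H^1}², i.e. α = 1 works. No larger α is possible: a(u,u) ≥ α||u||_{H^1}² means (1−α)∫(u')² ≥ (α−c)∫u², and for the modes u_n = sin(nπ(x−x₀)/L) (x₀ the left endpoint) one has ∫u_n²/∫(u_n')² = (L/(nπ))² → 0, so a(u_n,u_n)/||u_n||_{H^1}² → 1. Hence the optimal constant is α = 1.
Therefore α = 1.


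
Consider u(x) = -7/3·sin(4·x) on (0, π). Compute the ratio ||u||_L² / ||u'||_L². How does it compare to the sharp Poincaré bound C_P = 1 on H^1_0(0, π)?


||u||_L² / ||u'||_L² = 1/4 < C_P = 1.

u(x) = -7/3·sin(4·x), so u'(x) = -28*cos(4*x)/3.
Writing u(x) = A·sin(kπx/L) with A = -7/3 and k = 4, use ∫_0^L sin²(kπx/L) dx = L/2 and ∫_0^L cos²(kπx/L) dx = L/2.
u² = 49/9·sin²(4·x) and (u')² = 784/9·cos²(4·x), and each of sin², cos² integrates to L/2 = π/2 over (0, π).
∫_0^π u² dx = 49*π/18, so ||u||_L² = 7*sqrt(2)*sqrt(π)/6.
∫_0^π (u')² dx = 392*π/9, so ||u'||_L² = 14*sqrt(2)*sqrt(π)/3.
Ratio ||u||_L² / ||u'||_L² = 1/4.
Sharp Poincaré constant on H^1_0(0, π) is C_P = L/π = 1, achieved by sin(x).
This is the k = 4 harmonic; the ratio L/(kπ) is strictly less than C_P = L/π, consistent with the sharp inequality ||u||_L² ≤ C_P ||u'||_L².


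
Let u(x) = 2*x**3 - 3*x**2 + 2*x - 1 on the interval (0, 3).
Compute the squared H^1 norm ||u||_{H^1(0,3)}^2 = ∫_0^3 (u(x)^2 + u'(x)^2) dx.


||u||_{H^1}^2 = 38658/35

The H^1 norm (squared) on an interval (0, L) is
  ||u||_{H^1}^2 = ∫_0^L u(x)^2 dx + ∫_0^L u'(x)^2 dx.
Compute u'(x) = 6*x**2 - 6*x + 2.
Then u(x)^2 = 4*x**6 - 12*x**5 + 17*x**4 - 16*x**3 + 10*x**2 - 4*x + 1 and u'(x)^2 = 36*x**4 - 72*x**3 + 60*x**2 - 24*x + 4.
Integrate each monomial from 0 to 3 using ∫_0^3 c·x^n dx = c·3^(n+1)/(n+1):
  ∫_0^3 u(x)^2 dx = ∫_0^3 (4*x^6 - 12*x^5 + 17*x^4 - 16*x^3 + 10*x^2 - 4*x + 1) dx. Term by term:
    ∫_0^3 4*x^6 dx = 8748/7;  ∫_0^3 -12*x^5 dx = -1458;  ∫_0^3 17*x^4 dx = 4131/5;
    ∫_0^3 -16*x^3 dx = -324;  ∫_0^3 10*x^2 dx = 90;  ∫_0^3 -4*x dx = -18;
    ∫_0^3 1 dx = 3.
  Sum: 8748/7 − 1458 + 4131/5 − 324 + 90 − 18 + 3 = 12912/35.
  ∫_0^3 u'(x)^2 dx = ∫_0^3 (36*x^4 - 72*x^3 + 60*x^2 - 24*x + 4) dx. Term by term:
    ∫_0^3 36*x^4 dx = 8748/5;  ∫_0^3 -72*x^3 dx = -1458;  ∫_0^3 60*x^2 dx = 540;
    ∫_0^3 -24*x dx = -108;  ∫_0^3 4 dx = 12.
  Sum: 8748/5 − 1458 + 540 − 108 + 12 = 3678/5.
Adding: ||u||_{H^1}^2 = 12912/35 + 3678/5 = 38658/35.


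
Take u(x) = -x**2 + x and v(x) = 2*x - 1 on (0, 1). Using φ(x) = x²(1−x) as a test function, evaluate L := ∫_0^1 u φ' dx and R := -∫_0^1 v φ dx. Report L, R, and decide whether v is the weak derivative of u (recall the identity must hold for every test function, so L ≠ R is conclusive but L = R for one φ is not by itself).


LHS = 1/60, RHS = -1/60. No, v is not the weak derivative of u.

u(x) = -x**2 + x, classical derivative u'(x) = 1 - 2*x.
φ(x) = x²(1−x), so φ'(x) = x*(2 - 3*x).
Note φ(0) = φ(1) = 0, so the boundary term u·φ vanishes.
LHS = ∫_0^1 u(x) φ'(x) dx = ∫_0^1 (3*x^4 - 5*x^3 + 2*x^2) dx. Term by term:
  ∫_0^1 3*x^4 dx = 3/5;  ∫_0^1 -5*x^3 dx = -5/4;  ∫_0^1 2*x^2 dx = 2/3.
Sum: 3/5 − 5/4 + 2/3 = 1/60.
So LHS = 1/60.
∫_0^1 v(x) φ(x) dx = ∫_0^1 (-2*x^4 + 3*x^3 - x^2) dx. Term by term:
  ∫_0^1 -2*x^4 dx = -2/5;  ∫_0^1 3*x^3 dx = 3/4;  ∫_0^1 -x^2 dx = -1/3.
Sum: -2/5 + 3/4 − 1/3 = 1/60.
So RHS = -∫_0^1 v(x) φ(x) dx = -1/60.
LHS − RHS = 1/30 ≠ 0, so the identity fails.
(For a valid weak derivative the identity must hold for EVERY test function, in particular this one. The failure shows v is NOT the weak derivative of u.)
Correct weak derivative would be u'(x) = 1 - 2*x.


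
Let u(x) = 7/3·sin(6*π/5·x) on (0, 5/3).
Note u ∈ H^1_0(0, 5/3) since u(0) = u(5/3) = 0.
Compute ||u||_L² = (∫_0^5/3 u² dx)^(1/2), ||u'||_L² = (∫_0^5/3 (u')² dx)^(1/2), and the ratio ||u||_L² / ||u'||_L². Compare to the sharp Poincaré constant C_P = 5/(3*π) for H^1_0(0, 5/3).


||u||_L² / ||u'||_L² = 5/(6*π) < C_P = 5/(3*π).

u(x) = 7/3·sin(6*π/5·x), so u'(x) = 14*π*cos(6*π*x/5)/5.
Writing u(x) = A·sin(kπx/L) with A = 7/3 and k = 2, use ∫_0^L sin²(kπx/L) dx = L/2 and ∫_0^L cos²(kπx/L) dx = L/2.
u² = 49/9·sin²(6*π/5·x) and (u')² = 196*π^2/25·cos²(6*π/5·x), and each of sin², cos² integrates to L/2 = 5/6 over (0, 5/3).
∫_0^5/3 u² dx = 245/54, so ||u||_L² = 7*sqrt(30)/18.
∫_0^5/3 (u')² dx = 98*π^2/15, so ||u'||_L² = 7*sqrt(30)*π/15.
Ratio ||u||_L² / ||u'||_L² = 5/(6*π).
Sharp Poincaré constant on H^1_0(0, 5/3) is C_P = L/π = 5/(3*π), achieved by sin(3*π/5·x).
This is the k = 2 harmonic; the ratio L/(kπ) is strictly less than C_P = L/π, consistent with the sharp inequality ||u||_L² ≤ C_P ||u'||_L².


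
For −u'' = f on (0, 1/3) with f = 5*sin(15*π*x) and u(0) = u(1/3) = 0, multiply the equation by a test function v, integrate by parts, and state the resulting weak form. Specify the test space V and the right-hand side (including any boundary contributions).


V = H^1_0(0, 1/3) (so v(0) = v(1/3) = 0); weak form: ∫_0^1/3 u'v' dx = ∫_0^1/3 (5*sin(15*π*x)) v dx for all v ∈ V.

Multiply both sides by a test function v and integrate from 0 to 1/3:
  ∫_0^1/3 −u''(x) v(x) dx = ∫_0^1/3 f(x) v(x) dx.
Integrate the LHS by parts once:
  ∫_0^1/3 −u'' v dx = −[u'(x) v(x)]_0^1/3 + ∫_0^1/3 u'(x) v'(x) dx.
Thus ∫_0^1/3 u'(x) v'(x) dx = ∫_0^1/3 f(x) v(x) dx + [u'(x) v(x)]_0^1/3.
Choose V so that boundary terms are either known or forced to vanish.
u is Dirichlet: u(0) = u(1/3) = 0. Let V = H^1_0(0, 1/3); then v(0) = v(1/3) = 0, and [u' v]_0^1/3 = 0.
Weak formulation: find u (satisfying any essential BC) such that ∫_0^1/3 u'(x) v'(x) dx = ∫_0^1/3 f v dx for all v ∈ V.
Substituting f(x) = 5*sin(15*π*x), the right-hand side is ∫_0^1/3 (5*sin(15*π*x)) v dx.


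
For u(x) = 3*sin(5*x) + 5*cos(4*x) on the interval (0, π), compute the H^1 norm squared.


||u||_{H^1(0,π)}^2 = 1700/3 + 659*π/2

u'(x) = -20*sin(4*x) + 15*cos(5*x).
Expand u² and (u')² and integrate term by term on (0, π), using: for integers n ≥ 1, ∫_0^π sin²(nx) dx = ∫_0^π cos²(nx) dx = π/2; for n ≠ n', ∫_0^π sin(nx)sin(n'x) dx = ∫_0^π cos(nx)cos(n'x) dx = 0; and by product-to-sum, ∫_0^π sin(nx)cos(n'x) dx = ½∫_0^π [sin((n+n')x) + sin((n−n')x)] dx, which is 0 when n+n' is even and 2n/(n²−n'²) when n+n' is odd (it need not vanish on (0, π)).
  u² squared terms: (3)²·∫sin(5x)² dx = 9·π/2 = 9*π/2;  (5)²·∫cos(4x)² dx = 25·π/2 = 25*π/2.
  u² cross terms: 2·(3)·(5)·∫sin(5x)·cos(4x) dx = 30·(10/9) = 100/3.
  So ∫_0^π u² dx = 9*π/2 + 25*π/2 + 100/3 = 100/3 + 17*π.
  (u')² squared terms: (-20)²·∫sin(4x)² dx = 400·π/2 = 200*π;  (15)²·∫cos(5x)² dx = 225·π/2 = 225*π/2.
  (u')² cross terms: 2·(-20)·(15)·∫sin(4x)·cos(5x) dx = -600·(-8/9) = 1600/3.
  So ∫_0^π (u')² dx = 200*π + 225*π/2 + 1600/3 = 1600/3 + 625*π/2.
||u||_{H^1}^2 = (100/3 + 17*π) + (1600/3 + 625*π/2) = 1700/3 + 659*π/2.


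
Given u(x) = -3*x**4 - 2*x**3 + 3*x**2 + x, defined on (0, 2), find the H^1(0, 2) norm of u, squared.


||u||_{H^1}^2 = 387514/105

The H^1 norm (squared) on an interval (0, L) is
  ||u||_{H^1}^2 = ∫_0^L u(x)^2 dx + ∫_0^L u'(x)^2 dx.
Compute u'(x) = -12*x**3 - 6*x**2 + 6*x + 1.
Then u(x)^2 = 9*x**8 + 12*x**7 - 14*x**6 - 18*x**5 + 5*x**4 + 6*x**3 + x**2 and u'(x)^2 = 144*x**6 + 144*x**5 - 108*x**4 - 96*x**3 + 24*x**2 + 12*x + 1.
Integrate each monomial from 0 to 2 using ∫_0^2 c·x^n dx = c·2^(n+1)/(n+1):
  ∫_0^2 u(x)^2 dx = ∫_0^2 (9*x^8 + 12*x^7 - 14*x^6 - 18*x^5 + 5*x^4 + 6*x^3 + x^2) dx. Term by term:
    ∫_0^2 9*x^8 dx = 512;  ∫_0^2 12*x^7 dx = 384;  ∫_0^2 -14*x^6 dx = -256;
    ∫_0^2 -18*x^5 dx = -192;  ∫_0^2 5*x^4 dx = 32;  ∫_0^2 6*x^3 dx = 24;
    ∫_0^2 x^2 dx = 8/3.
  Sum: 512 + 384 − 256 − 192 + 32 + 24 + 8/3 = 1520/3.
  ∫_0^2 u'(x)^2 dx = ∫_0^2 (144*x^6 + 144*x^5 - 108*x^4 - 96*x^3 + 24*x^2 + 12*x + 1) dx. Term by term:
    ∫_0^2 144*x^6 dx = 18432/7;  ∫_0^2 144*x^5 dx = 1536;  ∫_0^2 -108*x^4 dx = -3456/5;
    ∫_0^2 -96*x^3 dx = -384;  ∫_0^2 24*x^2 dx = 64;  ∫_0^2 12*x dx = 24;
    ∫_0^2 1 dx = 2.
  Sum: 18432/7 + 1536 − 3456/5 − 384 + 64 + 24 + 2 = 111438/35.
Adding: ||u||_{H^1}^2 = 1520/3 + 111438/35 = 387514/105.


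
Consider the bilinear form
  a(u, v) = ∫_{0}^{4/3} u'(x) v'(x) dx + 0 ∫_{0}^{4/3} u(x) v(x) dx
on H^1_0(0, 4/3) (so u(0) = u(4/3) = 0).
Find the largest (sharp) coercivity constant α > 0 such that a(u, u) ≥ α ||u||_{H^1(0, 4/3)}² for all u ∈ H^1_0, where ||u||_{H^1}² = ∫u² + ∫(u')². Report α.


α = 9*π^2/(16 + 9*π^2)

Coercivity of a(·,·) on H^1_0(0, 4/3) means a(u, u) ≥ α ||u||_{H^1}² for every u ∈ H^1_0.
The interval has length L = 4/3, and Poincaré/coercivity depend only on L. Here a(u, u) = ∫(u')² + (0)·∫u².
Here c = 0, so a(u,u) = ∫(u')² alone. The condition a(u,u) ≥ α||u||_{H^1}² reads (1−α)∫(u')² ≥ (α−c)∫u². Any admissible α is ≤ 1 (rapidly oscillating u have ∫u²/∫(u')² → 0), and α = 1 would force 0 ≥ (1−c)∫u², impossible since c < 1; so 1−α > 0. By the sharp Poincaré inequality on H^1_0 of an interval of length L, ∫(u')² ≥ (π/L)²∫u² with equality for the first sine mode sin(π(x−x₀)/L) (x₀ the left endpoint), so the inequality holds for all u iff (1−α)(π/L)² ≥ α − c, i.e. α ≤ ((π/L)² + c)/((π/L)² + 1) = (1 + c(L/π)²)/(1 + (L/π)²). (Direct route, valid since c ≤ 0: Poincaré gives c∫u² ≥ c(L/π)²∫(u')², so a(u,u) ≥ (1 + c(L/π)²)∫(u')², while ||u||_{H^1}² ≤ (1 + (L/π)²)∫(u')²; dividing yields the same α.) With (π/L)² = 9*π^2/16 and c = 0, the largest admissible constant is α = ((π/L)² + c)/((π/L)² + 1).
Simplifying, α = 9*π^2/(16 + 9*π^2).


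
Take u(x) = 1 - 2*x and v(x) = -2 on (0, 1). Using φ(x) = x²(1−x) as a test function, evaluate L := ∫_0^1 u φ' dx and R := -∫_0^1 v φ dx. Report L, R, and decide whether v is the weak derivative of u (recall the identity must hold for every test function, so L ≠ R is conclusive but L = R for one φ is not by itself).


LHS = 1/6, RHS = 1/6. Yes, v = u' weakly.

u(x) = 1 - 2*x, classical derivative u'(x) = -2.
φ(x) = x²(1−x), so φ'(x) = x*(2 - 3*x).
Note φ(0) = φ(1) = 0, so the boundary term u·φ vanishes.
LHS = ∫_0^1 u(x) φ'(x) dx = ∫_0^1 (6*x^3 - 7*x^2 + 2*x) dx. Term by term:
  ∫_0^1 6*x^3 dx = 3/2;  ∫_0^1 -7*x^2 dx = -7/3;  ∫_0^1 2*x dx = 1.
Sum: 3/2 − 7/3 + 1 = 1/6.
So LHS = 1/6.
∫_0^1 v(x) φ(x) dx = ∫_0^1 (2*x^3 - 2*x^2) dx. Term by term:
  ∫_0^1 2*x^3 dx = 1/2;  ∫_0^1 -2*x^2 dx = -2/3.
Sum: 1/2 − 2/3 = -1/6.
So RHS = -∫_0^1 v(x) φ(x) dx = 1/6.
LHS = RHS, so the identity holds for this test φ.
Moreover u is smooth here and v(x) = u'(x) = -2 pointwise, so the identity holds for every test function. Hence v is the weak derivative of u.


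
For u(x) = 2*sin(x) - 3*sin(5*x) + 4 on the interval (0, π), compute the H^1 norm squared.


||u||_{H^1(0,π)}^2 = 112/5 + 137*π

u'(x) = 2*cos(x) - 15*cos(5*x).
Expand u² and (u')² and integrate term by term on (0, π), using: for integers n ≥ 1, ∫_0^π sin²(nx) dx = ∫_0^π cos²(nx) dx = π/2; for n ≠ n', ∫_0^π sin(nx)sin(n'x) dx = ∫_0^π cos(nx)cos(n'x) dx = 0; and by product-to-sum, ∫_0^π sin(nx)cos(n'x) dx = ½∫_0^π [sin((n+n')x) + sin((n−n')x)] dx, which is 0 when n+n' is even and 2n/(n²−n'²) when n+n' is odd (it need not vanish on (0, π)). For the constant mode: ∫_0^π 1 dx = π, ∫_0^π cos(nx) dx = 0, ∫_0^π sin(nx) dx = (1−(−1)^n)/n.
  u² squared terms: (4)²·∫1 dx = 16·π = 16*π;  (-3)²·∫sin(5x)² dx = 9·π/2 = 9*π/2;  (2)²·∫sin(x)² dx = 4·π/2 = 2*π.
  u² cross terms: 2·(4)·(-3)·∫1·sin(5x) dx = -24·(2/5) = -48/5;  2·(4)·(2)·∫1·sin(x) dx = 16·(2) = 32;  2·(-3)·(2)·∫sin(5x)·sin(x) dx = -12·(0) = 0.
  So ∫_0^π u² dx = 16*π + 9*π/2 + 2*π − 48/5 + 32 + 0 = 112/5 + 45*π/2.
  (u')² squared terms: (-15)²·∫cos(5x)² dx = 225·π/2 = 225*π/2;  (2)²·∫cos(x)² dx = 4·π/2 = 2*π.
  (u')² cross terms: 2·(-15)·(2)·∫cos(5x)·cos(x) dx = -60·(0) = 0.
  So ∫_0^π (u')² dx = 225*π/2 + 2*π + 0 = 229*π/2.
||u||_{H^1}^2 = (112/5 + 45*π/2) + (229*π/2) = 112/5 + 137*π.


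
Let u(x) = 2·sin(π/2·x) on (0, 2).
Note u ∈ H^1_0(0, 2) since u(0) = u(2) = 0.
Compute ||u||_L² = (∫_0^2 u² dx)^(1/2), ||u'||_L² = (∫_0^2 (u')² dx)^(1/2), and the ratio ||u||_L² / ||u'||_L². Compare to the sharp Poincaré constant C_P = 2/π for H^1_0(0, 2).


||u||_L² / ||u'||_L² = 2/π = C_P.

u(x) = 2·sin(π/2·x), so u'(x) = π*cos(π*x/2).
Writing u(x) = A·sin(kπx/L) with A = 2 and k = 1, use ∫_0^L sin²(kπx/L) dx = L/2 and ∫_0^L cos²(kπx/L) dx = L/2.
u² = 4·sin²(π/2·x) and (u')² = π^2·cos²(π/2·x), and each of sin², cos² integrates to L/2 = 1 over (0, 2).
∫_0^2 u² dx = 4, so ||u||_L² = 2.
∫_0^2 (u')² dx = π^2, so ||u'||_L² = π.
Ratio ||u||_L² / ||u'||_L² = 2/π.
Sharp Poincaré constant on H^1_0(0, 2) is C_P = L/π = 2/π, achieved by sin(π/2·x).
This is the k = 1 eigenfunction (up to amplitude), so the ratio equals the sharp Poincaré constant exactly.


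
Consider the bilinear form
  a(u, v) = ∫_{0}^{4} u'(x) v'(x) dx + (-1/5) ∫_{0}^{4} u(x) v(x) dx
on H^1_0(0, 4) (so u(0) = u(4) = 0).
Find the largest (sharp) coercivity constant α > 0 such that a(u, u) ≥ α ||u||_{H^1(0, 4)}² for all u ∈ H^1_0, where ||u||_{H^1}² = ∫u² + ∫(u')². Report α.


α = (-16/5 + π^2)/(π^2 + 16)

Coercivity of a(·,·) on H^1_0(0, 4) means a(u, u) ≥ α ||u||_{H^1}² for every u ∈ H^1_0.
The interval has length L = 4, and Poincaré/coercivity depend only on L. Here a(u, u) = ∫(u')² + (-1/5)·∫u².
Here c = -1/5 < 0 with |c| < (π/L)² = π^2/16, so coercivity still holds. The condition a(u,u) ≥ α||u||_{H^1}² reads (1−α)∫(u')² ≥ (α−c)∫u². Any admissible α is ≤ 1 (rapidly oscillating u have ∫u²/∫(u')² → 0), and α = 1 would force 0 ≥ (1−c)∫u², impossible since c < 1; so 1−α > 0. By the sharp Poincaré inequality on H^1_0 of an interval of length L, ∫(u')² ≥ (π/L)²∫u² with equality for the first sine mode sin(π(x−x₀)/L) (x₀ the left endpoint), so the inequality holds for all u iff (1−α)(π/L)² ≥ α − c, i.e. α ≤ ((π/L)² + c)/((π/L)² + 1) = (1 + c(L/π)²)/(1 + (L/π)²). (Direct route, valid since c ≤ 0: Poincaré gives c∫u² ≥ c(L/π)²∫(u')², so a(u,u) ≥ (1 + c(L/π)²)∫(u')², while ||u||_{H^1}² ≤ (1 + (L/π)²)∫(u')²; dividing yields the same α.) With (π/L)² = π^2/16 and c = -1/5, the largest admissible constant is α = ((π/L)² + c)/((π/L)² + 1).
Simplifying, α = (-16/5 + π^2)/(π^2 + 16).


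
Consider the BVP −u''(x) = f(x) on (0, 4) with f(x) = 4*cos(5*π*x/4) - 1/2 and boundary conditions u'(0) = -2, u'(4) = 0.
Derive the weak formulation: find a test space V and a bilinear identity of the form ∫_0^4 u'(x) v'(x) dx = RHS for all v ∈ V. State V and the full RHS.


V = H^1(0, 4) (v unrestricted at boundary; u is determined up to an additive constant); weak form: ∫_0^4 u'v' dx = ∫_0^4 (4*cos(5*π*x/4) - 1/2) v dx + 2·v(0) for all v ∈ V.

Multiply both sides by a test function v and integrate from 0 to 4:
  ∫_0^4 −u''(x) v(x) dx = ∫_0^4 f(x) v(x) dx.
Integrate the LHS by parts once:
  ∫_0^4 −u'' v dx = −[u'(x) v(x)]_0^4 + ∫_0^4 u'(x) v'(x) dx.
Thus ∫_0^4 u'(x) v'(x) dx = ∫_0^4 f(x) v(x) dx + [u'(x) v(x)]_0^4.
Choose V so that boundary terms are either known or forced to vanish.
u has inhomogeneous Neumann u'(0) = -2, u'(4) = 0. [u' v]_0^4 = (0)·v(4) − (-2)·v(0) = 2·v(0). Take V = H^1(0, 4); boundary term becomes part of RHS.
Weak formulation: find u (satisfying any essential BC) such that ∫_0^4 u'(x) v'(x) dx = ∫_0^4 f v dx + 2·v(0) for all v ∈ V (Neumann data are natural BCs: they enter the RHS as boundary terms).
Substituting f(x) = 4*cos(5*π*x/4) - 1/2, the right-hand side is ∫_0^4 (4*cos(5*π*x/4) - 1/2) v dx + 2·v(0).
Compatibility check (pure Neumann): taking v ≡ 1 ∈ V gives 0 = ∫_0^4 f dx + (0) − (-2), i.e. ∫_0^4 f dx must equal u'(0) − u'(4) = -2. Indeed ∫_0^4 (4*cos(5*π*x/4) - 1/2) dx = -2, so the data are compatible. The solution is then unique only up to an additive constant (fix it e.g. by requiring ∫_0^4 u dx = 0).


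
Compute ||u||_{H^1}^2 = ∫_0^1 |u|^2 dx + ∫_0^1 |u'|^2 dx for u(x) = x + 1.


||u||_{H^1}^2 = 10/3

The H^1 norm (squared) on an interval (0, L) is
  ||u||_{H^1}^2 = ∫_0^L u(x)^2 dx + ∫_0^L u'(x)^2 dx.
Compute u'(x) = 1.
Then u(x)^2 = x**2 + 2*x + 1 and u'(x)^2 = 1.
Integrate each monomial from 0 to 1 using ∫_0^1 c·x^n dx = c·1^(n+1)/(n+1):
  ∫_0^1 u(x)^2 dx = ∫_0^1 (x^2 + 2*x + 1) dx. Term by term:
    ∫_0^1 x^2 dx = 1/3;  ∫_0^1 2*x dx = 1;  ∫_0^1 1 dx = 1.
  Sum: 1/3 + 1 + 1 = 7/3.
  ∫_0^1 u'(x)^2 dx = ∫_0^1 (1) dx. Term by term:
    ∫_0^1 1 dx = 1.
Adding: ||u||_{H^1}^2 = 7/3 + 1 = 10/3.


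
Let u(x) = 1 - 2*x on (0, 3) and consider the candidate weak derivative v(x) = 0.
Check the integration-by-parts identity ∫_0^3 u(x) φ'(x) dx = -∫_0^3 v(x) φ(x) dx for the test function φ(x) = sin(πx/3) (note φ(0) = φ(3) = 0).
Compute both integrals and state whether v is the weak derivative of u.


LHS = 12/π, RHS = 0. No, v is not the weak derivative of u.

u(x) = 1 - 2*x, classical derivative u'(x) = -2.
φ(x) = sin(πx/3), so φ'(x) = π*cos(π*x/3)/3.
Note φ(0) = φ(3) = 0, so the boundary term u·φ vanishes.
LHS = ∫_0^3 u(x) φ'(x) dx = ∫_0^3 (-2*π*x*cos(π*x/3)/3 + π*cos(π*x/3)/3) dx. Term by term:
  ∫_0^3 π*cos(π*x/3)/3 dx = 0;  ∫_0^3 -2*π*x*cos(π*x/3)/3 dx = 12/π.
Sum: 0 + 12/π = 12/π.
So LHS = 12/π.
∫_0^3 v(x) φ(x) dx = ∫_0^3 (0) dx. Term by term:
  ∫_0^3 0 dx = 0.
So RHS = -∫_0^3 v(x) φ(x) dx = 0.
LHS − RHS = 12/π ≠ 0, so the identity fails.
(For a valid weak derivative the identity must hold for EVERY test function, in particular this one. The failure shows v is NOT the weak derivative of u.)
Correct weak derivative would be u'(x) = -2.


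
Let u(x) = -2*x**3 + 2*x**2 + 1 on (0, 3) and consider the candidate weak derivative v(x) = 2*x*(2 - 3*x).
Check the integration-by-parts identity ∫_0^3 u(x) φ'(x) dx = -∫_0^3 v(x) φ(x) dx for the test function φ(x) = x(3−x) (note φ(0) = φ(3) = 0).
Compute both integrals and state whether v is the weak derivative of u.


LHS = 459/10, RHS = 459/10. Yes, v = u' weakly.

u(x) = -2*x**3 + 2*x**2 + 1, classical derivative u'(x) = -6*x**2 + 4*x.
φ(x) = x(3−x), so φ'(x) = 3 - 2*x.
Note φ(0) = φ(3) = 0, so the boundary term u·φ vanishes.
LHS = ∫_0^3 u(x) φ'(x) dx = ∫_0^3 (4*x^4 - 10*x^3 + 6*x^2 - 2*x + 3) dx. Term by term:
  ∫_0^3 4*x^4 dx = 972/5;  ∫_0^3 -10*x^3 dx = -405/2;  ∫_0^3 6*x^2 dx = 54;
  ∫_0^3 -2*x dx = -9;  ∫_0^3 3 dx = 9.
Sum: 972/5 − 405/2 + 54 − 9 + 9 = 459/10.
So LHS = 459/10.
∫_0^3 v(x) φ(x) dx = ∫_0^3 (6*x^4 - 22*x^3 + 12*x^2) dx. Term by term:
  ∫_0^3 6*x^4 dx = 1458/5;  ∫_0^3 -22*x^3 dx = -891/2;  ∫_0^3 12*x^2 dx = 108.
Sum: 1458/5 − 891/2 + 108 = -459/10.
So RHS = -∫_0^3 v(x) φ(x) dx = 459/10.
LHS = RHS, so the identity holds for this test φ.
Moreover u is smooth here and v(x) = u'(x) = -6*x**2 + 4*x pointwise, so the identity holds for every test function. Hence v is the weak derivative of u.


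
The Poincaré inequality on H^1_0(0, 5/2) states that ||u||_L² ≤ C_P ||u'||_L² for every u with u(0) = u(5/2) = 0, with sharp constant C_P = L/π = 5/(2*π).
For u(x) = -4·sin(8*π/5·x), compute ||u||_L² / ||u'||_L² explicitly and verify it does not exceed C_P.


||u||_L² / ||u'||_L² = 5/(8*π) < C_P = 5/(2*π).

u(x) = -4·sin(8*π/5·x), so u'(x) = -32*π*cos(8*π*x/5)/5.
Writing u(x) = A·sin(kπx/L) with A = -4 and k = 4, use ∫_0^L sin²(kπx/L) dx = L/2 and ∫_0^L cos²(kπx/L) dx = L/2.
u² = 16·sin²(8*π/5·x) and (u')² = 1024*π^2/25·cos²(8*π/5·x), and each of sin², cos² integrates to L/2 = 5/4 over (0, 5/2).
∫_0^5/2 u² dx = 20, so ||u||_L² = 2*sqrt(5).
∫_0^5/2 (u')² dx = 256*π^2/5, so ||u'||_L² = 16*sqrt(5)*π/5.
Ratio ||u||_L² / ||u'||_L² = 5/(8*π).
Sharp Poincaré constant on H^1_0(0, 5/2) is C_P = L/π = 5/(2*π), achieved by sin(2*π/5·x).
This is the k = 4 harmonic; the ratio L/(kπ) is strictly less than C_P = L/π, consistent with the sharp inequality ||u||_L² ≤ C_P ||u'||_L².
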